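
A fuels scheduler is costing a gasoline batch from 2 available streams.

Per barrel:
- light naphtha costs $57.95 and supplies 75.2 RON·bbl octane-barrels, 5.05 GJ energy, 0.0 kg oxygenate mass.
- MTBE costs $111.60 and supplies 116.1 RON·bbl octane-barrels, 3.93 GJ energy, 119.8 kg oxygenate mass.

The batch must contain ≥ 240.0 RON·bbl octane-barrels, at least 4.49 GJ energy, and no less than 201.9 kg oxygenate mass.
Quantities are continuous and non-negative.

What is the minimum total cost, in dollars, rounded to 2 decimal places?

Let x1 = barrels of light naphtha, x2 = barrels of MTBE.
Minimise 57.95x1 + 111.6x2 s.t.:
  75.2x1 + 116.1x2 ≥ 240   (octane-barrels)
  5.05x1 + 3.93x2 ≥ 4.49   (energy)
  119.8x2 ≥ 201.9   (oxygenate mass)
  x1, x2 ≥ 0.
Both inputs are positive at the optimum. There the octane-barrels and oxygenate mass constraints are tight.
Solving gives x1 = 0.58957, x2 = 1.6853.
Total cost: 57.95·0.58957 + 111.6·1.6853 = 222.2451.

$222.25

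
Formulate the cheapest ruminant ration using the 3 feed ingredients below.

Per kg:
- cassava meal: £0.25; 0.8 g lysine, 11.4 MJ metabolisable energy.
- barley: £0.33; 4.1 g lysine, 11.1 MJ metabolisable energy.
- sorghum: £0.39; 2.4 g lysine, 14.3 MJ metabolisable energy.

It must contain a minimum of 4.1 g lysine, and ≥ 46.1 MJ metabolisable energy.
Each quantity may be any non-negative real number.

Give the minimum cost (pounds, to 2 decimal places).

Let x1 = kg of cassava meal, x2 = kg of barley, x3 = kg of sorghum.
Minimize 0.25x1 + 0.33x2 + 0.39x3 subject to:
  0.8x1 + 4.1x2 + 2.4x3 ≥ 4.1   (lysine)
  11.4x1 + 11.1x2 + 14.3x3 ≥ 46.1   (metabolisable energy)
  x1, x2, x3 ≥ 0.
At the optimum only cassava meal, barley are positive (sorghum = 0). There the lysine and metabolisable energy constraints are tight.
So cassava meal = 3.79 kg, barley = 0.2604 kg.
Total cost: 0.25·3.79 + 0.33·0.2604 = 1.0334.

£1.03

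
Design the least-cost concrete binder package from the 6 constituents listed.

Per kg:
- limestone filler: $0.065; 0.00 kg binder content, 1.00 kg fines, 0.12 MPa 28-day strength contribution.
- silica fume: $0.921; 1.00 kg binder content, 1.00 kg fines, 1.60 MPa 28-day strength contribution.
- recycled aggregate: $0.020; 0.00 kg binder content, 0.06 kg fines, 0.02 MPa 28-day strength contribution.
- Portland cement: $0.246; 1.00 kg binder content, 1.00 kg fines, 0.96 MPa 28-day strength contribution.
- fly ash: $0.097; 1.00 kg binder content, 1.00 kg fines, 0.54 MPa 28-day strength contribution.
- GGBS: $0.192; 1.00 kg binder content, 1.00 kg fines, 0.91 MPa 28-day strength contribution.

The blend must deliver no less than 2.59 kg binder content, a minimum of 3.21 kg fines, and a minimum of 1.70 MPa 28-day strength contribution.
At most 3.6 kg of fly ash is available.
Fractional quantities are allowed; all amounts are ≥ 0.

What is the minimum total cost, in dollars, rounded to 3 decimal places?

Set it up as a linear program. Let x1 = kg of limestone filler, x2 = kg of silica fume, x3 = kg of recycled aggregate, x4 = kg of Portland cement, x5 = kg of fly ash, x6 = kg of GGBS.
min 0.065x1 + 0.921x2 + 0.02x3 + 0.246x4 + 0.097x5 + 0.192x6 s.t.:
  1x2 + 1x4 + 1x5 + 1x6 ≥ 2.59   (binder content)
  1x1 + 1x2 + 0.06x3 + 1x4 + 1x5 + 1x6 ≥ 3.21   (fines)
  0.12x1 + 1.6x2 + 0.02x3 + 0.96x4 + 0.54x5 + 0.91x6 ≥ 1.7   (28-day strength contribution)
  x5 ≤ 3.6
  x1, x2, x3, x4, x5, x6 ≥ 0.
The cheapest feasible vertex uses only limestone filler, fly ash; silica fume, recycled aggregate, Portland cement, GGBS are not used. The fines and 28-day strength contribution requirements are met with equality.
Optimal quantities: limestone filler = 0.07952 kg, fly ash = 3.13 kg.
Cost = 0.065·0.07952 + 0.097·3.13 = 0.30878.

$0.309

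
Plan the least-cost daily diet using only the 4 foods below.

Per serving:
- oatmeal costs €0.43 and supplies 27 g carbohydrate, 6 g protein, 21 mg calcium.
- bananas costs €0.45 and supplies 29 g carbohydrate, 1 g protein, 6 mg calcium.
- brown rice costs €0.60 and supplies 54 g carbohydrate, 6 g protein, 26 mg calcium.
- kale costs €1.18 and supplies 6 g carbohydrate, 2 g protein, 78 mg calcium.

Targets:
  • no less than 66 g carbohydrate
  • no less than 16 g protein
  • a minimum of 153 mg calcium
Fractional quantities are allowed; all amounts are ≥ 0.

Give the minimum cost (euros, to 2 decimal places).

€2.56

This is a linear program. Let x1 = servings of oatmeal, x2 = servings of bananas, x3 = servings of brown rice, x4 = servings of kale.
min 0.43x1 + 0.45x2 + 0.6x3 + 1.18x4 with:
  27x1 + 29x2 + 54x3 + 6x4 ≥ 66   (carbohydrate)
  6x1 + 1x2 + 6x3 + 2x4 ≥ 16   (protein)
  21x1 + 6x2 + 26x3 + 78x4 ≥ 153   (calcium)
  x1, x2, x3, x4 ≥ 0.
The optimal basis is {oatmeal, kale}; bananas, brown rice drop out. Binding constraints: protein and calcium.
Solving gives x1 = 2.211, x4 = 1.366.
Objective = 0.43·2.211 + 1.18·1.366 = 2.5626.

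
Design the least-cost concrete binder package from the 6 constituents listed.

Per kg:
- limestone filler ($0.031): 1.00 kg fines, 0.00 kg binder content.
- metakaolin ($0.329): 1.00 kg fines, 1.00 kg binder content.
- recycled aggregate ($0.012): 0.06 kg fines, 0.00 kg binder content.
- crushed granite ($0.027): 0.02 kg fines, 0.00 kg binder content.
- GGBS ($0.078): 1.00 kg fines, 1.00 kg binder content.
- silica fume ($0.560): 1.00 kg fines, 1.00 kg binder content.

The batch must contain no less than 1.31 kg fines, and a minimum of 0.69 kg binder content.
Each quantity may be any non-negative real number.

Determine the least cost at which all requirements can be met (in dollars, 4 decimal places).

$0.0730

Let x1 = kg of limestone filler, x2 = kg of metakaolin, x3 = kg of recycled aggregate, x4 = kg of crushed granite, x5 = kg of GGBS, x6 = kg of silica fume.
Minimise 0.031x1 + 0.329x2 + 0.012x3 + 0.027x4 + 0.078x5 + 0.56x6 s.t.:
  1x1 + 1x2 + 0.06x3 + 0.02x4 + 1x5 + 1x6 ≥ 1.31   (fines)
  1x2 + 1x5 + 1x6 ≥ 0.69   (binder content)
  x1, x2, x3, x4, x5, x6 ≥ 0.
The cheapest feasible vertex uses only limestone filler, GGBS; metakaolin, recycled aggregate, crushed granite, silica fume are not used. The fines and binder content requirements are met with equality.
So limestone filler = 0.62 kg, GGBS = 0.69 kg.
Hence cost = 0.031·0.62 + 0.078·0.69 = $0.073040.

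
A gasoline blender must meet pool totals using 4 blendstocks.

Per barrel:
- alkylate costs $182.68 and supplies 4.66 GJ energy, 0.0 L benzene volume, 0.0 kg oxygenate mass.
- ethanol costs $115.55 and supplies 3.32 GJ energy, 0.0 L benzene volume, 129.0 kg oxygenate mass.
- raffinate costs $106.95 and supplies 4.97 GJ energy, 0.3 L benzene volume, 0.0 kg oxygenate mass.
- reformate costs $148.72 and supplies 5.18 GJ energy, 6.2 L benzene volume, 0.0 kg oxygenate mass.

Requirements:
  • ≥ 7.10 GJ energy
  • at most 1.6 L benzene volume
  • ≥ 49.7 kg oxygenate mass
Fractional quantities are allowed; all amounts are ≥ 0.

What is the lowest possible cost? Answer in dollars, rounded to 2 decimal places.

$169.78

Set it up as a linear program. Let x1 = barrels of alkylate, x2 = barrels of ethanol, x3 = barrels of raffinate, x4 = barrels of reformate.
min 182.68x1 + 115.55x2 + 106.95x3 + 148.72x4 subject to:
  4.66x1 + 3.32x2 + 4.97x3 + 5.18x4 ≥ 7.1   (energy)
  0.3x3 + 6.2x4 ≤ 1.6   (benzene volume)
  129x2 ≥ 49.7   (oxygenate mass)
  x1, x2, x3, x4 ≥ 0.
The minimum-cost mix takes nothing from alkylate, reformate — only ethanol, raffinate. The energy and oxygenate mass requirements are met with equality.
So ethanol = 0.38527 barrels, raffinate = 1.1712 barrels.
Hence cost = 115.55·0.38527 + 106.95·1.1712 = $169.7778.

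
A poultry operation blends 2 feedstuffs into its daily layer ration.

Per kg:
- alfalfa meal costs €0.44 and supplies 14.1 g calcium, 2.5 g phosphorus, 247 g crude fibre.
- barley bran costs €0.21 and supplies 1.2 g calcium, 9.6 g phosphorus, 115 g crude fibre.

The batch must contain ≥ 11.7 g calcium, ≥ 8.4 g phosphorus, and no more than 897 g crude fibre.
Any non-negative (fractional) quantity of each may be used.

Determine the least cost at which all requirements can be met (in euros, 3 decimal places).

€0.481

Set it up as a linear program. Let x1 = kg of alfalfa meal, x2 = kg of barley bran.
min 0.44x1 + 0.21x2 subject to:
  14.1x1 + 1.2x2 ≥ 11.7   (calcium)
  2.5x1 + 9.6x2 ≥ 8.4   (phosphorus)
  247x1 + 115x2 ≤ 897   (crude fibre)
  x1, x2 ≥ 0.
Both inputs are positive at the optimum. There the calcium and phosphorus constraints are tight.
That vertex is x1 = 0.7724, x2 = 0.6738.
Total cost: 0.44·0.7724 + 0.21·0.6738 = 0.48135.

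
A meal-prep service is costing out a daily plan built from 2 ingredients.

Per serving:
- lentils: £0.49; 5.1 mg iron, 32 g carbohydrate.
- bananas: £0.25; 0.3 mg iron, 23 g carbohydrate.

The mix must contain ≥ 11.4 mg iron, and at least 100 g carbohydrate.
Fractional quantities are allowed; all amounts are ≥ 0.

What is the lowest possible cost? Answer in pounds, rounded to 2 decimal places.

£1.39

Let x1 = servings of lentils, x2 = servings of bananas.
Minimise 0.49x1 + 0.25x2 with:
  5.1x1 + 0.3x2 ≥ 11.4   (iron)
  32x1 + 23x2 ≥ 100   (carbohydrate)
  x1, x2 ≥ 0.
Both inputs are positive at the optimum. There the iron and carbohydrate constraints are tight.
Optimal quantities: lentils = 2.156 servings, bananas = 1.348 servings.
Objective = 0.49·2.156 + 0.25·1.348 = 1.3934.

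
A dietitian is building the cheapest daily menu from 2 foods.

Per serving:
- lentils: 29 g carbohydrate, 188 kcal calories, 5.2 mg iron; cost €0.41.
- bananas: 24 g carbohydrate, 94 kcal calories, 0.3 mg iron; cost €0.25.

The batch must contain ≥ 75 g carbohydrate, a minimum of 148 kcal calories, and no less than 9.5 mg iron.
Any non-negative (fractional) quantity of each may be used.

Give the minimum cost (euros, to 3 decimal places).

€0.972

Let x1 = servings of lentils, x2 = servings of bananas.
Minimize 0.41x1 + 0.25x2 with:
  29x1 + 24x2 ≥ 75   (carbohydrate)
  188x1 + 94x2 ≥ 148   (calories)
  5.2x1 + 0.3x2 ≥ 9.5   (iron)
  x1, x2 ≥ 0.
Both inputs are positive at the optimum. Binding constraints: carbohydrate and iron.
Optimal quantities: lentils = 1.77 servings, bananas = 0.9862 servings.
Cost = 0.41·1.77 + 0.25·0.9862 = 0.97225.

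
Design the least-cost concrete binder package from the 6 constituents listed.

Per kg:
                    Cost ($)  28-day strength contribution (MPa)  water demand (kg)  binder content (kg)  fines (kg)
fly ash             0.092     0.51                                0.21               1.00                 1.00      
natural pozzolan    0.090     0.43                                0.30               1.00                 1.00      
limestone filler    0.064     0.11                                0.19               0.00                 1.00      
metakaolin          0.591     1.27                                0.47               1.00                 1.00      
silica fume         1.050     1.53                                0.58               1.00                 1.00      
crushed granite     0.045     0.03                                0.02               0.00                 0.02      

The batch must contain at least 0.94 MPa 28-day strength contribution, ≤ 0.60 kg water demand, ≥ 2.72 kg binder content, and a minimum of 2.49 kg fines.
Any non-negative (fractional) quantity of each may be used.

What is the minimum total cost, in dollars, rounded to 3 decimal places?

$0.250

Treat it as an LP. Let x1 = kg of fly ash, x2 = kg of natural pozzolan, x3 = kg of limestone filler, x4 = kg of metakaolin, x5 = kg of silica fume, x6 = kg of crushed granite.
Minimize 0.092x1 + 0.09x2 + 0.064x3 + 0.591x4 + 1.05x5 + 0.045x6 with:
  0.51x1 + 0.43x2 + 0.11x3 + 1.27x4 + 1.53x5 + 0.03x6 ≥ 0.94   (28-day strength contribution)
  0.21x1 + 0.3x2 + 0.19x3 + 0.47x4 + 0.58x5 + 0.02x6 ≤ 0.6   (water demand)
  1x1 + 1x2 + 1x4 + 1x5 ≥ 2.72   (binder content)
  1x1 + 1x2 + 1x3 + 1x4 + 1x5 + 0.02x6 ≥ 2.49   (fines)
  x1, x2, x3, x4, x5, x6 ≥ 0.
The minimum-cost mix takes nothing from limestone filler, metakaolin, silica fume, crushed granite — only fly ash, natural pozzolan. Binding constraints: water demand and binder content.
So fly ash = 2.4 kg, natural pozzolan = 0.32 kg.
Hence cost = 0.092·2.4 + 0.09·0.32 = $0.24960.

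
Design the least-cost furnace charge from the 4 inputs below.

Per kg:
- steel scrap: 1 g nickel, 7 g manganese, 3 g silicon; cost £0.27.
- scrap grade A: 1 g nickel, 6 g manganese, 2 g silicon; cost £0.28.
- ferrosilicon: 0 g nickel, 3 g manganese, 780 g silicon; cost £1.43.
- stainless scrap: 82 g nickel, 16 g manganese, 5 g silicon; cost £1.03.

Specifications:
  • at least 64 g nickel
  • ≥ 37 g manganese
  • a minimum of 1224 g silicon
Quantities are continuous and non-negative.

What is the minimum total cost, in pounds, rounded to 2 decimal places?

£3.78

Set it up as a linear program. Let x1 = kg of steel scrap, x2 = kg of scrap grade A, x3 = kg of ferrosilicon, x4 = kg of stainless scrap.
Minimise 0.27x1 + 0.28x2 + 1.43x3 + 1.03x4 subject to:
  1x1 + 1x2 + 82x4 ≥ 64   (nickel)
  7x1 + 6x2 + 3x3 + 16x4 ≥ 37   (manganese)
  3x1 + 2x2 + 780x3 + 5x4 ≥ 1224   (silicon)
  x1, x2, x3, x4 ≥ 0.
The cheapest feasible vertex uses only steel scrap, ferrosilicon, stainless scrap; scrap grade A is not used. There the nickel, manganese, silicon constraints are tight.
So steel scrap = 2.917 kg, ferrosilicon = 1.553 kg, stainless scrap = 0.7449 kg.
Total cost: 0.27·2.917 + 1.43·1.553 + 1.03·0.7449 = 3.7756.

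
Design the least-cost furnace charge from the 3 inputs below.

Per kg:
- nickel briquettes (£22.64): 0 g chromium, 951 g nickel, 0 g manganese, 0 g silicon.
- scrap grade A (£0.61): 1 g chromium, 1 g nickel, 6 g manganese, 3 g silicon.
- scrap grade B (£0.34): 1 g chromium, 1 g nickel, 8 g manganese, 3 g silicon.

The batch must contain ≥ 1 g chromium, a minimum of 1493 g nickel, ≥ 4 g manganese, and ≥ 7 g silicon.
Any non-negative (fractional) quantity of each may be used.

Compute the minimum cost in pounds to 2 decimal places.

Let x1 = kg of nickel briquettes, x2 = kg of scrap grade A, x3 = kg of scrap grade B.
Minimise 22.64x1 + 0.61x2 + 0.34x3 with:
  1x2 + 1x3 ≥ 1   (chromium)
  951x1 + 1x2 + 1x3 ≥ 1493   (nickel)
  6x2 + 8x3 ≥ 4   (manganese)
  3x2 + 3x3 ≥ 7   (silicon)
  x1, x2, x3 ≥ 0.
The cheapest feasible vertex uses only nickel briquettes, scrap grade B; scrap grade A is not used. There the nickel and silicon constraints are tight.
So nickel briquettes = 1.5675 kg, scrap grade B = 2.3333 kg.
Objective = 22.64·1.5675 + 0.34·2.3333 = 36.2815.

£36.28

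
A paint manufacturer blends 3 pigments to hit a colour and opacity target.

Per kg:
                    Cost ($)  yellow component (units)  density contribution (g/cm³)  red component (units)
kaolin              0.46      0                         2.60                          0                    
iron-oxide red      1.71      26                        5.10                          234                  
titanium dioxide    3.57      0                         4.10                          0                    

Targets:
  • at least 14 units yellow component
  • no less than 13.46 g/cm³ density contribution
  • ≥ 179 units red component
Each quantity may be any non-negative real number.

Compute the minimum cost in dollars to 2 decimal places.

Treat it as an LP. Let x1 = kg of kaolin, x2 = kg of iron-oxide red, x3 = kg of titanium dioxide.
Minimize 0.46x1 + 1.71x2 + 3.57x3 subject to:
  26x2 ≥ 14   (yellow component)
  2.6x1 + 5.1x2 + 4.1x3 ≥ 13.46   (density contribution)
  234x2 ≥ 179   (red component)
  x1, x2, x3 ≥ 0.
The minimum-cost mix takes nothing from titanium dioxide — only kaolin, iron-oxide red. Binding constraints: density contribution and red component.
Optimal quantities: kaolin = 3.676 kg, iron-oxide red = 0.765 kg.
Hence cost = 0.46·3.676 + 1.71·0.765 = $2.9991.

$3.00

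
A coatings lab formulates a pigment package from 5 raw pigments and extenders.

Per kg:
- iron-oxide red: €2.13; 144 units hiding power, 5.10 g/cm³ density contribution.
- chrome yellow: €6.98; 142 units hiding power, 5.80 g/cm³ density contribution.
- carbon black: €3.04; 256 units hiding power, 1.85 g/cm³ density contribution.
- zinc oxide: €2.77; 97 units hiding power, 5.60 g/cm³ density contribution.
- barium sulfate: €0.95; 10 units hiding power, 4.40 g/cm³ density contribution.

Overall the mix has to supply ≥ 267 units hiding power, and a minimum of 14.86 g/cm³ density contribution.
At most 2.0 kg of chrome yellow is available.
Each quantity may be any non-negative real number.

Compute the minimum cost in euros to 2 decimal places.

Let x1 = kg of iron-oxide red, x2 = kg of chrome yellow, x3 = kg of carbon black, x4 = kg of zinc oxide, x5 = kg of barium sulfate.
min 2.13x1 + 6.98x2 + 3.04x3 + 2.77x4 + 0.95x5 with:
  144x1 + 142x2 + 256x3 + 97x4 + 10x5 ≥ 267   (hiding power)
  5.1x1 + 5.8x2 + 1.85x3 + 5.6x4 + 4.4x5 ≥ 14.86   (density contribution)
  x2 ≤ 2
  x1, x2, x3, x4, x5 ≥ 0.
The minimum-cost mix takes nothing from chrome yellow, carbon black, zinc oxide — only iron-oxide red, barium sulfate. Binding constraints: hiding power and density contribution.
Optimal quantities: iron-oxide red = 1.761 kg, barium sulfate = 1.336 kg.
Hence cost = 2.13·1.761 + 0.95·1.336 = €5.0201.

€5.02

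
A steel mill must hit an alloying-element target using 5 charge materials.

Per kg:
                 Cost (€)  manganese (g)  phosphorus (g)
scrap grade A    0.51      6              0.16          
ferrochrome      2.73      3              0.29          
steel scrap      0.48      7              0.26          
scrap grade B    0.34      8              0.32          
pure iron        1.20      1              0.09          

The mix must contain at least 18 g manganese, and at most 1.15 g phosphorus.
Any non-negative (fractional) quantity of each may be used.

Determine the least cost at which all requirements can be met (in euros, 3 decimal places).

Let x1 = kg of scrap grade A, x2 = kg of ferrochrome, x3 = kg of steel scrap, x4 = kg of scrap grade B, x5 = kg of pure iron.
min 0.51x1 + 2.73x2 + 0.48x3 + 0.34x4 + 1.2x5 subject to:
  6x1 + 3x2 + 7x3 + 8x4 + 1x5 ≥ 18   (manganese)
  0.16x1 + 0.29x2 + 0.26x3 + 0.32x4 + 0.09x5 ≤ 1.15   (phosphorus)
  x1, x2, x3, x4, x5 ≥ 0.
The cheapest feasible vertex uses only scrap grade B; scrap grade A, ferrochrome, steel scrap, pure iron are not used. Binding constraint: manganese.
Optimal quantities: scrap grade B = 2.25 kg.
Hence cost = 0.34·2.25 = €0.76500.

€0.765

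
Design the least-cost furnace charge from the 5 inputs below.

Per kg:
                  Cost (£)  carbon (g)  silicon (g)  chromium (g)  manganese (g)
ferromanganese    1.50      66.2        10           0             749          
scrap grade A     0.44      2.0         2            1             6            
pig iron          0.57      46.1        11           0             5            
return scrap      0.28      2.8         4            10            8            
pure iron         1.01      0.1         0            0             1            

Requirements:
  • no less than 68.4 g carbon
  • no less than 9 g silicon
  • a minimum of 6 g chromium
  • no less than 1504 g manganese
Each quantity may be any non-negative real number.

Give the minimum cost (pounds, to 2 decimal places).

£3.17

This is a linear program. Let x1 = kg of ferromanganese, x2 = kg of scrap grade A, x3 = kg of pig iron, x4 = kg of return scrap, x5 = kg of pure iron.
Minimize 1.5x1 + 0.44x2 + 0.57x3 + 0.28x4 + 1.01x5 with:
  66.2x1 + 2x2 + 46.1x3 + 2.8x4 + 0.1x5 ≥ 68.4   (carbon)
  10x1 + 2x2 + 11x3 + 4x4 ≥ 9   (silicon)
  1x2 + 10x4 ≥ 6   (chromium)
  749x1 + 6x2 + 5x3 + 8x4 + 1x5 ≥ 1504   (manganese)
  x1, x2, x3, x4, x5 ≥ 0.
The minimum-cost mix takes nothing from scrap grade A, pig iron, pure iron — only ferromanganese, return scrap. There the chromium and manganese constraints are tight.
That vertex is x1 = 2.002, x4 = 0.6.
Objective = 1.5·2.002 + 0.28·0.6 = 3.1710.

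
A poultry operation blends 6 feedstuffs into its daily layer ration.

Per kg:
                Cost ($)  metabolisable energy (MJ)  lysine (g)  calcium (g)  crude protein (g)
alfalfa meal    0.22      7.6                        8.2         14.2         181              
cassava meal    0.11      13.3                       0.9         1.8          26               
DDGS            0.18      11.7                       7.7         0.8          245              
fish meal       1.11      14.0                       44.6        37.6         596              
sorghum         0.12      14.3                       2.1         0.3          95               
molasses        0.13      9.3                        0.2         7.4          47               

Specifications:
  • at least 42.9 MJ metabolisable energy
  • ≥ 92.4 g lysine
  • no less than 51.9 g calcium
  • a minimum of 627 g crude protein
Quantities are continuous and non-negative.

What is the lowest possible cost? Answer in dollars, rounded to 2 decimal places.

Set it up as a linear program. Let x1 = kg of alfalfa meal, x2 = kg of cassava meal, x3 = kg of DDGS, x4 = kg of fish meal, x5 = kg of sorghum, x6 = kg of molasses.
Minimise 0.22x1 + 0.11x2 + 0.18x3 + 1.11x4 + 0.12x5 + 0.13x6 subject to:
  7.6x1 + 13.3x2 + 11.7x3 + 14x4 + 14.3x5 + 9.3x6 ≥ 42.9   (metabolisable energy)
  8.2x1 + 0.9x2 + 7.7x3 + 44.6x4 + 2.1x5 + 0.2x6 ≥ 92.4   (lysine)
  14.2x1 + 1.8x2 + 0.8x3 + 37.6x4 + 0.3x5 + 7.4x6 ≥ 51.9   (calcium)
  181x1 + 26x2 + 245x3 + 596x4 + 95x5 + 47x6 ≥ 627   (crude protein)
  x1, x2, x3, x4, x5, x6 ≥ 0.
The cheapest feasible vertex uses only DDGS, fish meal; alfalfa meal, cassava meal, sorghum, molasses are not used. Binding constraints: lysine and calcium.
Solving gives x3 = 4.568, x4 = 1.283.
Objective = 0.18·4.568 + 1.11·1.283 = 2.2464.

$2.25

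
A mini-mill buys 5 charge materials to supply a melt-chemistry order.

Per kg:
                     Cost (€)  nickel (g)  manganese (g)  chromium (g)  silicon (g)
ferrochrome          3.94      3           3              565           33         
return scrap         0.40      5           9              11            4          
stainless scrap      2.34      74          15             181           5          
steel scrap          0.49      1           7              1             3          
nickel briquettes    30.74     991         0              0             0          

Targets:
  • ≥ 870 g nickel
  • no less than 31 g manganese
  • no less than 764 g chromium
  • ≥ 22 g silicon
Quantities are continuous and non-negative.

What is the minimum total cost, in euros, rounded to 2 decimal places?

€27.18

Let x1 = kg of ferrochrome, x2 = kg of return scrap, x3 = kg of stainless scrap, x4 = kg of steel scrap, x5 = kg of nickel briquettes.
min 3.94x1 + 0.4x2 + 2.34x3 + 0.49x4 + 30.74x5 subject to:
  3x1 + 5x2 + 74x3 + 1x4 + 991x5 ≥ 870   (nickel)
  3x1 + 9x2 + 15x3 + 7x4 ≥ 31   (manganese)
  565x1 + 11x2 + 181x3 + 1x4 ≥ 764   (chromium)
  33x1 + 4x2 + 5x3 + 3x4 ≥ 22   (silicon)
  x1, x2, x3, x4, x5 ≥ 0.
The cheapest feasible vertex uses only stainless scrap, nickel briquettes; ferrochrome, return scrap, steel scrap are not used. The nickel and silicon requirements are met with equality.
Solving gives x3 = 4.4, x5 = 0.5493.
Objective = 2.34·4.4 + 30.74·0.5493 = 27.1815.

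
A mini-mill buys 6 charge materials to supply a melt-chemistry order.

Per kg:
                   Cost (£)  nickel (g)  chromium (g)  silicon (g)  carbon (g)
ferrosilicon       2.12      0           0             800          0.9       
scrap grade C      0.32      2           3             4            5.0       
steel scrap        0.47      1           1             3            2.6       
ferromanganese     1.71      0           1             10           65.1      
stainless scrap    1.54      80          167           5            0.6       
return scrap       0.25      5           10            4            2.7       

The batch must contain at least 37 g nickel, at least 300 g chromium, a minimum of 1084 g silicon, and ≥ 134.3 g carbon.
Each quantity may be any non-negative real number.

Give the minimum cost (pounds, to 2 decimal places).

£9.01

This is a linear program. Let x1 = kg of ferrosilicon, x2 = kg of scrap grade C, x3 = kg of steel scrap, x4 = kg of ferromanganese, x5 = kg of stainless scrap, x6 = kg of return scrap.
min 2.12x1 + 0.32x2 + 0.47x3 + 1.71x4 + 1.54x5 + 0.25x6 with:
  2x2 + 1x3 + 80x5 + 5x6 ≥ 37   (nickel)
  3x2 + 1x3 + 1x4 + 167x5 + 10x6 ≥ 300   (chromium)
  800x1 + 4x2 + 3x3 + 10x4 + 5x5 + 4x6 ≥ 1084   (silicon)
  0.9x1 + 5x2 + 2.6x3 + 65.1x4 + 0.6x5 + 2.7x6 ≥ 134.3   (carbon)
  x1, x2, x3, x4, x5, x6 ≥ 0.
The cheapest feasible vertex uses only ferrosilicon, ferromanganese, stainless scrap; scrap grade C, steel scrap, return scrap are not used. Binding constraints: chromium, silicon, carbon.
So ferrosilicon = 1.318 kg, ferromanganese = 2.028 kg, stainless scrap = 1.784 kg.
Total cost: 2.12·1.318 + 1.71·2.028 + 1.54·1.784 = 9.0094.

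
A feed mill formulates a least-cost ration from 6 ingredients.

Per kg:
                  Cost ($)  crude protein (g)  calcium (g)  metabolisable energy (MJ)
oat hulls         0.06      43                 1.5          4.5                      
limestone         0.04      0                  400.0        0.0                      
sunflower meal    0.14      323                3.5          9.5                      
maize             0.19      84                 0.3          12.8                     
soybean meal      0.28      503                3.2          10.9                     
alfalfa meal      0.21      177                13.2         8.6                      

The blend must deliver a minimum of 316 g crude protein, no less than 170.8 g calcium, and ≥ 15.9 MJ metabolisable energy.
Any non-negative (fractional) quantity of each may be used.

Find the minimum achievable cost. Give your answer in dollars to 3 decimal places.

$0.238

This is a linear program. Let x1 = kg of oat hulls, x2 = kg of limestone, x3 = kg of sunflower meal, x4 = kg of maize, x5 = kg of soybean meal, x6 = kg of alfalfa meal.
Minimize 0.06x1 + 0.04x2 + 0.14x3 + 0.19x4 + 0.28x5 + 0.21x6 with:
  43x1 + 323x3 + 84x4 + 503x5 + 177x6 ≥ 316   (crude protein)
  1.5x1 + 400x2 + 3.5x3 + 0.3x4 + 3.2x5 + 13.2x6 ≥ 170.8   (calcium)
  4.5x1 + 9.5x3 + 12.8x4 + 10.9x5 + 8.6x6 ≥ 15.9   (metabolisable energy)
  x1, x2, x3, x4, x5, x6 ≥ 0.
The optimal basis is {oat hulls, limestone, sunflower meal}; maize, soybean meal, alfalfa meal drop out. The crude protein, calcium, metabolisable energy requirements are met with equality.
That vertex is x1 = 2.042, x2 = 0.4132, x3 = 0.7065.
Hence cost = 0.06·2.042 + 0.04·0.4132 + 0.14·0.7065 = $0.23796.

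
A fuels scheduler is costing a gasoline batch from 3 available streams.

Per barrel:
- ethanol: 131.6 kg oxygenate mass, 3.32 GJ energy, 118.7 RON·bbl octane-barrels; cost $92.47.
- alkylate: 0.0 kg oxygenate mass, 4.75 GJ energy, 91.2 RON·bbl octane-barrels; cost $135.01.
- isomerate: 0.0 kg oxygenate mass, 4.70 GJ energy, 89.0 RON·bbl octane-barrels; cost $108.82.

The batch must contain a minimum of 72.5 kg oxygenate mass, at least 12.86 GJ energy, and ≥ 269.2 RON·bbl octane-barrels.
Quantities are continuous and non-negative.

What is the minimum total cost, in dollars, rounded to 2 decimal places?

Set it up as a linear program. Let x1 = barrels of ethanol, x2 = barrels of alkylate, x3 = barrels of isomerate.
Minimize 92.47x1 + 135.01x2 + 108.82x3 with:
  131.6x1 ≥ 72.5   (oxygenate mass)
  3.32x1 + 4.75x2 + 4.7x3 ≥ 12.86   (energy)
  118.7x1 + 91.2x2 + 89x3 ≥ 269.2   (octane-barrels)
  x1, x2, x3 ≥ 0.
At the optimum only ethanol, isomerate are positive (alkylate = 0). The oxygenate mass and energy requirements are met with equality.
Solving gives x1 = 0.550912, x3 = 2.34702.
Hence cost = 92.47·0.550912 + 108.82·2.34702 = $306.3455.

$306.35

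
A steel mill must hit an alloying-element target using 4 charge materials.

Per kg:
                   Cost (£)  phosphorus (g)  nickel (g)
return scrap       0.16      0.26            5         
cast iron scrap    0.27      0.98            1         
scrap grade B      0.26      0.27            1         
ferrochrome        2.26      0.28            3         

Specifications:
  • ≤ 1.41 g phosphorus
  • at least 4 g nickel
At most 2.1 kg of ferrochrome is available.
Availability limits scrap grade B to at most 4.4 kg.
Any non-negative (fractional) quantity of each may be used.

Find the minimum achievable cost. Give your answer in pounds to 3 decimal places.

Set it up as a linear program. Let x1 = kg of return scrap, x2 = kg of cast iron scrap, x3 = kg of scrap grade B, x4 = kg of ferrochrome.
min 0.16x1 + 0.27x2 + 0.26x3 + 2.26x4 subject to:
  0.26x1 + 0.98x2 + 0.27x3 + 0.28x4 ≤ 1.41   (phosphorus)
  5x1 + 1x2 + 1x3 + 3x4 ≥ 4   (nickel)
  x4 ≤ 2.1
  x3 ≤ 4.4
  x1, x2, x3, x4 ≥ 0.
The minimum-cost mix takes nothing from cast iron scrap, scrap grade B, ferrochrome — only return scrap. Binding constraint: nickel.
Solving gives x1 = 0.8.
Cost = 0.16·0.8 = 0.12800.

£0.128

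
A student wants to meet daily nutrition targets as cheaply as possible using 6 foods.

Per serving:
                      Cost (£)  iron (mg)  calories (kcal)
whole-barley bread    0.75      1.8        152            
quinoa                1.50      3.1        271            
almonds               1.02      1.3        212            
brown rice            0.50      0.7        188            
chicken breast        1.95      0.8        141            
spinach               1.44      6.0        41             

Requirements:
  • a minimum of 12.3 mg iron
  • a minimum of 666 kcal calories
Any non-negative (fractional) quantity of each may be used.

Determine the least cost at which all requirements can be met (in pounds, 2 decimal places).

This is a linear program. Let x1 = servings of whole-barley bread, x2 = servings of quinoa, x3 = servings of almonds, x4 = servings of brown rice, x5 = servings of chicken breast, x6 = servings of spinach.
min 0.75x1 + 1.5x2 + 1.02x3 + 0.5x4 + 1.95x5 + 1.44x6 with:
  1.8x1 + 3.1x2 + 1.3x3 + 0.7x4 + 0.8x5 + 6x6 ≥ 12.3   (iron)
  152x1 + 271x2 + 212x3 + 188x4 + 141x5 + 41x6 ≥ 666   (calories)
  x1, x2, x3, x4, x5, x6 ≥ 0.
The minimum-cost mix takes nothing from whole-barley bread, quinoa, almonds, chicken breast — only brown rice, spinach. The iron and calories requirements are met with equality.
That vertex is x4 = 3.176, x6 = 1.679.
Hence cost = 0.5·3.176 + 1.44·1.679 = £4.0058.

£4.01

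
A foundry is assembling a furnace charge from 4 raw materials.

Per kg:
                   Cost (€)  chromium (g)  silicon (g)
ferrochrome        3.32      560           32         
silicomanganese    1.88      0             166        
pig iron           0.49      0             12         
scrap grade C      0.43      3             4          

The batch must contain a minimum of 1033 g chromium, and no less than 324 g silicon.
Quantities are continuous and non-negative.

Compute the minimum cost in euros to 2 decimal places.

€9.13

Let x1 = kg of ferrochrome, x2 = kg of silicomanganese, x3 = kg of pig iron, x4 = kg of scrap grade C.
Minimise 3.32x1 + 1.88x2 + 0.49x3 + 0.43x4 with:
  560x1 + 3x4 ≥ 1033   (chromium)
  32x1 + 166x2 + 12x3 + 4x4 ≥ 324   (silicon)
  x1, x2, x3, x4 ≥ 0.
At the optimum only ferrochrome, silicomanganese are positive (pig iron, scrap grade C = 0). There the chromium and silicon constraints are tight.
That vertex is x1 = 1.845, x2 = 1.596.
Cost = 3.32·1.845 + 1.88·1.596 = 9.1259.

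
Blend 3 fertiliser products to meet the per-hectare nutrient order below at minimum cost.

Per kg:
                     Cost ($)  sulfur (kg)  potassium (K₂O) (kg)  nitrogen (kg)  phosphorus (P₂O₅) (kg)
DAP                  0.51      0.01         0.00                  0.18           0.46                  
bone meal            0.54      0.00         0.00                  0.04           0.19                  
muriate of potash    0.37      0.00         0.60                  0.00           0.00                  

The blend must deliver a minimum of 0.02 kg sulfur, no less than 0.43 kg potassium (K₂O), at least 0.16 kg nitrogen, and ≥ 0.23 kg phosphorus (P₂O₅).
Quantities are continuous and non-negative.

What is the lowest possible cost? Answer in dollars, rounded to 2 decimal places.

Set it up as a linear program. Let x1 = kg of DAP, x2 = kg of bone meal, x3 = kg of muriate of potash.
min 0.51x1 + 0.54x2 + 0.37x3 s.t.:
  0.01x1 ≥ 0.02   (sulfur)
  0.6x3 ≥ 0.43   (potassium (K₂O))
  0.18x1 + 0.04x2 ≥ 0.16   (nitrogen)
  0.46x1 + 0.19x2 ≥ 0.23   (phosphorus (P₂O₅))
  x1, x2, x3 ≥ 0.
The cheapest feasible vertex uses only DAP, muriate of potash; bone meal is not used. The sulfur and potassium (K₂O) requirements are met with equality.
Solving gives x1 = 2, x3 = 0.7167.
Total cost: 0.51·2 + 0.37·0.7167 = 1.2852.

$1.29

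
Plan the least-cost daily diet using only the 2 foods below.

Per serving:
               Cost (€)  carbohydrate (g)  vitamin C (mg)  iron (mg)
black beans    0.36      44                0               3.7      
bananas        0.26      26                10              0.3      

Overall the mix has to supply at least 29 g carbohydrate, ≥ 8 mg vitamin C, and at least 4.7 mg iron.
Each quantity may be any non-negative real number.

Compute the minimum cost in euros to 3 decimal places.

€0.642

Set it up as a linear program. Let x1 = servings of black beans, x2 = servings of bananas.
Minimise 0.36x1 + 0.26x2 subject to:
  44x1 + 26x2 ≥ 29   (carbohydrate)
  10x2 ≥ 8   (vitamin C)
  3.7x1 + 0.3x2 ≥ 4.7   (iron)
  x1, x2 ≥ 0.
Both inputs are positive at the optimum. Binding constraints: vitamin C and iron.
That vertex is x1 = 1.205, x2 = 0.8.
Cost = 0.36·1.205 + 0.26·0.8 = 0.64180.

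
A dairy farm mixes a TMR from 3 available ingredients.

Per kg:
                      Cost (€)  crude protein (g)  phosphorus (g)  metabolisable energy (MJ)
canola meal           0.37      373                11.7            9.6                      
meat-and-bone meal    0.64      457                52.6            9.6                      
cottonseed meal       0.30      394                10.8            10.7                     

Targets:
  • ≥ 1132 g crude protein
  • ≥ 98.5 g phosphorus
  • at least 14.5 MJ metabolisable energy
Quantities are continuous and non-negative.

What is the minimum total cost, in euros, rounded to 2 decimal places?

€1.35

Let x1 = kg of canola meal, x2 = kg of meat-and-bone meal, x3 = kg of cottonseed meal.
Minimize 0.37x1 + 0.64x2 + 0.3x3 s.t.:
  373x1 + 457x2 + 394x3 ≥ 1132   (crude protein)
  11.7x1 + 52.6x2 + 10.8x3 ≥ 98.5   (phosphorus)
  9.6x1 + 9.6x2 + 10.7x3 ≥ 14.5   (metabolisable energy)
  x1, x2, x3 ≥ 0.
The optimal basis is {meat-and-bone meal, cottonseed meal}; canola meal drops out. The crude protein and phosphorus requirements are met with equality.
So meat-and-bone meal = 1.684 kg, cottonseed meal = 0.9202 kg.
Cost = 0.64·1.684 + 0.3·0.9202 = 1.3538.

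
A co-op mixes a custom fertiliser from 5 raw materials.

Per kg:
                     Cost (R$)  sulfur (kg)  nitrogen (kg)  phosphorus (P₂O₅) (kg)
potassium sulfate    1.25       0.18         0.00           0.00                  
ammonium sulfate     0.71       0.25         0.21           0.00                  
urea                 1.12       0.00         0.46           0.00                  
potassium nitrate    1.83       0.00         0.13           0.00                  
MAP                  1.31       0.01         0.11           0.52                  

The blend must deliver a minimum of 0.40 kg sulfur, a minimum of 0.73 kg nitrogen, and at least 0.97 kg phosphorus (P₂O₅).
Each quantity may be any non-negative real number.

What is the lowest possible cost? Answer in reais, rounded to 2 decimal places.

This is a linear program. Let x1 = kg of potassium sulfate, x2 = kg of ammonium sulfate, x3 = kg of urea, x4 = kg of potassium nitrate, x5 = kg of MAP.
Minimise 1.25x1 + 0.71x2 + 1.12x3 + 1.83x4 + 1.31x5 with:
  0.18x1 + 0.25x2 + 0.01x5 ≥ 0.4   (sulfur)
  0.21x2 + 0.46x3 + 0.13x4 + 0.11x5 ≥ 0.73   (nitrogen)
  0.52x5 ≥ 0.97   (phosphorus (P₂O₅))
  x1, x2, x3, x4, x5 ≥ 0.
The minimum-cost mix takes nothing from potassium sulfate, potassium nitrate — only ammonium sulfate, urea, MAP. There the sulfur, nitrogen, phosphorus (P₂O₅) constraints are tight.
That vertex is x2 = 1.525, x3 = 0.4445, x5 = 1.865.
Hence cost = 0.71·1.525 + 1.12·0.4445 + 1.31·1.865 = R$4.0237.

R$4.02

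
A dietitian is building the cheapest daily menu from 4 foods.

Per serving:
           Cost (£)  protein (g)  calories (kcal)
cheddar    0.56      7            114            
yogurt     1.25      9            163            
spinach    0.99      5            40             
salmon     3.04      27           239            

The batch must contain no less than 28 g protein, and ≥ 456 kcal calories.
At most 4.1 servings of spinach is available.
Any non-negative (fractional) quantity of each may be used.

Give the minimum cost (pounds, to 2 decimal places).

Let x1 = servings of cheddar, x2 = servings of yogurt, x3 = servings of spinach, x4 = servings of salmon.
Minimise 0.56x1 + 1.25x2 + 0.99x3 + 3.04x4 s.t.:
  7x1 + 9x2 + 5x3 + 27x4 ≥ 28   (protein)
  114x1 + 163x2 + 40x3 + 239x4 ≥ 456   (calories)
  x3 ≤ 4.1
  x1, x2, x3, x4 ≥ 0.
The cheapest feasible vertex uses only cheddar; yogurt, spinach, salmon are not used. There the protein and calories constraints are tight.
That vertex is x1 = 4.
Hence cost = 0.56·4 = £2.2400.

£2.24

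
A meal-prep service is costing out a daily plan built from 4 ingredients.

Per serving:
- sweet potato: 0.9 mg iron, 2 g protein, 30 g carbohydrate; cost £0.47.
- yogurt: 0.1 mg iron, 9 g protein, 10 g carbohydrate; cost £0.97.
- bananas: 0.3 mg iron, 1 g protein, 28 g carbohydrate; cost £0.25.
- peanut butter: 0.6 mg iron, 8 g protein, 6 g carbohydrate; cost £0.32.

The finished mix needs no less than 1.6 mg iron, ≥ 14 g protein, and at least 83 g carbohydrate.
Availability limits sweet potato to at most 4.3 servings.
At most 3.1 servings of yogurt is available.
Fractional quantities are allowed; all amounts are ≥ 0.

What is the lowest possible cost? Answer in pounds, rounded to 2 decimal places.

Let x1 = servings of sweet potato, x2 = servings of yogurt, x3 = servings of bananas, x4 = servings of peanut butter.
Minimise 0.47x1 + 0.97x2 + 0.25x3 + 0.32x4 with:
  0.9x1 + 0.1x2 + 0.3x3 + 0.6x4 ≥ 1.6   (iron)
  2x1 + 9x2 + 1x3 + 8x4 ≥ 14   (protein)
  30x1 + 10x2 + 28x3 + 6x4 ≥ 83   (carbohydrate)
  x1 ≤ 4.3
  x2 ≤ 3.1
  x1, x2, x3, x4 ≥ 0.
The minimum-cost mix takes nothing from sweet potato, yogurt — only bananas, peanut butter. The protein and carbohydrate requirements are met with equality.
Solving gives x3 = 2.661, x4 = 1.417.
Objective = 0.25·2.661 + 0.32·1.417 = 1.1187.

£1.12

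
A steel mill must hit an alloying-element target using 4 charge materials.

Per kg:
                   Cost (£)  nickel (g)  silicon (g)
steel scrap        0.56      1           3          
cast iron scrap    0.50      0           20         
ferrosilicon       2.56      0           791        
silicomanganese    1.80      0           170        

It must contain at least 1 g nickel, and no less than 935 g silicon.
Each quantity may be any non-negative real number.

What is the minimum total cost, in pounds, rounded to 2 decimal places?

Let x1 = kg of steel scrap, x2 = kg of cast iron scrap, x3 = kg of ferrosilicon, x4 = kg of silicomanganese.
min 0.56x1 + 0.5x2 + 2.56x3 + 1.8x4 subject to:
  1x1 ≥ 1   (nickel)
  3x1 + 20x2 + 791x3 + 170x4 ≥ 935   (silicon)
  x1, x2, x3, x4 ≥ 0.
The cheapest feasible vertex uses only steel scrap, ferrosilicon; cast iron scrap, silicomanganese are not used. The nickel and silicon requirements are met with equality.
That vertex is x1 = 1, x3 = 1.178.
Cost = 0.56·1 + 2.56·1.178 = 3.5757.

£3.58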